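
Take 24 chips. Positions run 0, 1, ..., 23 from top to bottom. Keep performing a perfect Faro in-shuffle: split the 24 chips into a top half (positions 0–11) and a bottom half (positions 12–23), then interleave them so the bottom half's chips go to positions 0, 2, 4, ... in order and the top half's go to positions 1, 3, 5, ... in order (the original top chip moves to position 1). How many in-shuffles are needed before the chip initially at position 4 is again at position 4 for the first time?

Follow position 4 under repeated in-shuffles:
4 → 9 → 19 → 14 → 4
It first returns after 4 in-shuffles.

4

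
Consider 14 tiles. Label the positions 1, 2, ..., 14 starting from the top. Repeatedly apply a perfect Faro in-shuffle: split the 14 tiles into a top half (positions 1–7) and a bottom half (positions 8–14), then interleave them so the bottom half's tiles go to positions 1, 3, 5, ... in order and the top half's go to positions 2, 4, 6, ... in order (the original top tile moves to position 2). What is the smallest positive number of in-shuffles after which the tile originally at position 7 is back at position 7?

4

Follow position 7 under repeated in-shuffles:
7 → 14 → 13 → 11 → 7
It first returns after 4 in-shuffles.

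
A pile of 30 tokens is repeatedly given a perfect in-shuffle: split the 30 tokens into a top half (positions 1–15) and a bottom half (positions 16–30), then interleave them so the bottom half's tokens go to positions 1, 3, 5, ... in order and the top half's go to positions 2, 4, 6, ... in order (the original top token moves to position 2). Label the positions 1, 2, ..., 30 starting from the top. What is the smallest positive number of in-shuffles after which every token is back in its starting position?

The in-shuffle permutes the 30 positions with cycle lengths [5, 5, 5, 5, 5, 5].
Every token is home exactly when every cycle has completed a whole number of laps, i.e. after lcm(5) = 5 in-shuffles.

5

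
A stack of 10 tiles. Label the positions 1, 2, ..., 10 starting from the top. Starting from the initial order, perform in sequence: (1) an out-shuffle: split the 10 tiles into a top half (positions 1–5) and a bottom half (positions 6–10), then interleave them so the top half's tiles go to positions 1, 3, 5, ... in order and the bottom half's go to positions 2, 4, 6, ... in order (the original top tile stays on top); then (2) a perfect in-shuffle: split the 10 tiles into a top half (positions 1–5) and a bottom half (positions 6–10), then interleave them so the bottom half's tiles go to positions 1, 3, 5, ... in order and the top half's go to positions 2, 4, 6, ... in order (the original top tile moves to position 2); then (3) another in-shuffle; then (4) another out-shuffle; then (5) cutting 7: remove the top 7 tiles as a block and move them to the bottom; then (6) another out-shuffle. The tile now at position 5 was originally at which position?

9

Undo the operations in reverse order, starting from position 5:
  undo op 6 (out-shuffle, from top half): 5 ← 3
  undo op 5 (cut 7): 3 ← 10
  undo op 4 (out-shuffle, from bottom half): 10 ← 10
  undo op 3 (in-shuffle, from top half): 10 ← 5
  undo op 2 (in-shuffle, from bottom half): 5 ← 8
  undo op 1 (out-shuffle, from bottom half): 8 ← 9
So the tile at position 5 came from original position 9.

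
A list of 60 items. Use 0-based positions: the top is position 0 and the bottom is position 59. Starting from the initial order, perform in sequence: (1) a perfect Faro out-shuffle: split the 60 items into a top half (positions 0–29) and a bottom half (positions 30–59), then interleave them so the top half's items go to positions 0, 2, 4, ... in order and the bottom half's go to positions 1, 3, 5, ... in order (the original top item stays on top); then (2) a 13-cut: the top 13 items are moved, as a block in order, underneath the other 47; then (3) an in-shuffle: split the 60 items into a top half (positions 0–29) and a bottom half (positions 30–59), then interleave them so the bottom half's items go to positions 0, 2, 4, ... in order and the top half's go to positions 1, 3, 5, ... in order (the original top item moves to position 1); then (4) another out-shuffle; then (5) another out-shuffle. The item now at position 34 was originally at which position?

1

Undo the operations in reverse order, starting from position 34:
  undo op 5 (out-shuffle, from top half): 34 ← 17
  undo op 4 (out-shuffle, from bottom half): 17 ← 38
  undo op 3 (in-shuffle, from bottom half): 38 ← 49
  undo op 2 (cut 13): 49 ← 2
  undo op 1 (out-shuffle, from top half): 2 ← 1
So the item at position 34 came from original position 1.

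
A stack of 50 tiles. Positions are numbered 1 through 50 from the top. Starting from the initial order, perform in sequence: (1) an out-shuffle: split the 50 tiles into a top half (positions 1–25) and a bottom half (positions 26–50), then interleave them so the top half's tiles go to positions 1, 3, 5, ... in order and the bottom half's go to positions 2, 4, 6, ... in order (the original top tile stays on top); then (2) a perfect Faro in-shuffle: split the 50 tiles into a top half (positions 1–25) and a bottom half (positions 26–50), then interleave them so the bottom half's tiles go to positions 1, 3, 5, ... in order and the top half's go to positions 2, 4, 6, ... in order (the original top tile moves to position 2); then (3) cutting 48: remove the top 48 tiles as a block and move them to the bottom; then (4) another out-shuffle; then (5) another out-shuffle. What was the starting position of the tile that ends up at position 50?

Undo the operations in reverse order, starting from position 50:
  undo op 5 (out-shuffle, from bottom half): 50 ← 50
  undo op 4 (out-shuffle, from bottom half): 50 ← 50
  undo op 3 (cut 48): 50 ← 48
  undo op 2 (in-shuffle, from top half): 48 ← 24
  undo op 1 (out-shuffle, from bottom half): 24 ← 37
So the tile at position 50 came from original position 37.

37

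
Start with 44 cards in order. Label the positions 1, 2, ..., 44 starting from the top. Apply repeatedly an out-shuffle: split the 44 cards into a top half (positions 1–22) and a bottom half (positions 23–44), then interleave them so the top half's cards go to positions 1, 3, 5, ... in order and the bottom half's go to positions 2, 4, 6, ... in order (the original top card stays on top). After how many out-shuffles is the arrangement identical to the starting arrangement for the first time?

The out-shuffle permutes the 44 positions with cycle lengths [1, 1, 14, 14, 14].
Every card is home exactly when every cycle has completed a whole number of laps, i.e. after lcm(1, 14) = 14 out-shuffles.

14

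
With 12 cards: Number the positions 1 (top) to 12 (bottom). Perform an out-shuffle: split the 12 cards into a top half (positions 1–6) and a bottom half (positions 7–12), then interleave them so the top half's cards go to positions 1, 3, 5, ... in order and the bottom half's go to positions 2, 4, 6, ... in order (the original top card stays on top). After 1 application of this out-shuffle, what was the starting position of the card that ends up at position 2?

Work backwards from position 2, undoing one out-shuffle at a time:
2 ← 7
So the card now at position 2 started at position 7.

7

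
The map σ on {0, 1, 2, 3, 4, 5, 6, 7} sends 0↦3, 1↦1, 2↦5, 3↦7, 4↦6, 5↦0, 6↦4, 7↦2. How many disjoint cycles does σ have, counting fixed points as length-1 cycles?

Cycle decomposition: (0 3 7 2 5) (1) (4 6).
3 cycles.

3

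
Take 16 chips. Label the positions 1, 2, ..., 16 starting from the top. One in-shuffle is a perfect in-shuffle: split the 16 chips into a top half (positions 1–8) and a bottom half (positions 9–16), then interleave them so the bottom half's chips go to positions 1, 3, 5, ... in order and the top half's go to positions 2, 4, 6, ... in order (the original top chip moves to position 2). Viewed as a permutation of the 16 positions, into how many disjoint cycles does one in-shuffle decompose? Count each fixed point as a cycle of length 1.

Trace each unvisited position around until it returns:
(1 2 4 8 16 15 13 9) (3 6 12 7 14 11 5 10)
2 cycles in total.

2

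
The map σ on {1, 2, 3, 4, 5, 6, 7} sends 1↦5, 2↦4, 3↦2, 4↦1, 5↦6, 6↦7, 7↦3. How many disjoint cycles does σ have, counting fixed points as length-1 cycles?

Cycle decomposition: (1 5 6 7 3 2 4).
1 cycle.

1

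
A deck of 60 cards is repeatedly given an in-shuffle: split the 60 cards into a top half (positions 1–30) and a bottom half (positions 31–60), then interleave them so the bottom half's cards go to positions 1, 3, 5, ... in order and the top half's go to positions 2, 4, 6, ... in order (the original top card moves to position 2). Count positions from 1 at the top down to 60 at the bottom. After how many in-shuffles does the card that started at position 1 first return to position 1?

60

Follow position 1 under repeated in-shuffles:
1 → 2 → 4 → 8 → 16 → 32 → 3 → 6 → ... → 1 (length 60)
It first returns after 60 in-shuffles.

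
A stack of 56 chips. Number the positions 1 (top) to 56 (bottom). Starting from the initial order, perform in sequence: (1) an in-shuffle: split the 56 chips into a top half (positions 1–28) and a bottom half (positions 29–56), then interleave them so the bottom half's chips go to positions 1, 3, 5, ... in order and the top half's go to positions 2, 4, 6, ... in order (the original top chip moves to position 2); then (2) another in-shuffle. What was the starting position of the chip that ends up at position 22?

Undo the operations in reverse order, starting from position 22:
  undo op 2 (in-shuffle, from top half): 22 ← 11
  undo op 1 (in-shuffle, from bottom half): 11 ← 34
So the chip at position 22 came from original position 34.

34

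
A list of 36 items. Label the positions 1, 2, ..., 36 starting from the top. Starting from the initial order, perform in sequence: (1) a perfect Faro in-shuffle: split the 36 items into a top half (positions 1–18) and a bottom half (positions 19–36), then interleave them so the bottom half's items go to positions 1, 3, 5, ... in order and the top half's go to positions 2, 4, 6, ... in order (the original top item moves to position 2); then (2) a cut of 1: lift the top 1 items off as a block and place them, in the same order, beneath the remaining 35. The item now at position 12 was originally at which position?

Undo the operations in reverse order, starting from position 12:
  undo op 2 (cut 1): 12 ← 13
  undo op 1 (in-shuffle, from bottom half): 13 ← 25
So the item at position 12 came from original position 25.

25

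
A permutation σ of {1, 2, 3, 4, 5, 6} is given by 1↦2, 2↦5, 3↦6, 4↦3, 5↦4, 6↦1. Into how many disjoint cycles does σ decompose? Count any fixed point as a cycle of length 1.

1

Cycle decomposition: (1 2 5 4 3 6).
1 cycle.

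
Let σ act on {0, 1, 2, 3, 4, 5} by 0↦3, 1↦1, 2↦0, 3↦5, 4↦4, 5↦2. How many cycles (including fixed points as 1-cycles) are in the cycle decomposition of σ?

Cycle decomposition: (0 3 5 2) (1) (4).
3 cycles.

3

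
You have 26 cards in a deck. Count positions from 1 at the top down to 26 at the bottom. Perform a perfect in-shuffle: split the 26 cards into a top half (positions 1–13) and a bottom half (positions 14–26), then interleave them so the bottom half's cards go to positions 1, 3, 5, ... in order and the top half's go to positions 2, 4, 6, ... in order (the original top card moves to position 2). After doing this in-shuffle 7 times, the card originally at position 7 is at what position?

Track the card's position through each in-shuffle:
7 → 14 → 1 → 2 → 4 → 8 → 16 → 5

5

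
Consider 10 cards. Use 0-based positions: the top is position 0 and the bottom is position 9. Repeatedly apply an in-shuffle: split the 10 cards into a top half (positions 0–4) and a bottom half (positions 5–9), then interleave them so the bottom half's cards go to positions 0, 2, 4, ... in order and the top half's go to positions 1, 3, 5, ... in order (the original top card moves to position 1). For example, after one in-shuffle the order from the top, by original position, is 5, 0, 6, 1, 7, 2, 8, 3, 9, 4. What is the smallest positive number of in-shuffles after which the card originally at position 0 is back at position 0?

10

Follow position 0 under repeated in-shuffles:
0 → 1 → 3 → 7 → 4 → 9 → 8 → 6 → 2 → 5 → 0
It first returns after 10 in-shuffles.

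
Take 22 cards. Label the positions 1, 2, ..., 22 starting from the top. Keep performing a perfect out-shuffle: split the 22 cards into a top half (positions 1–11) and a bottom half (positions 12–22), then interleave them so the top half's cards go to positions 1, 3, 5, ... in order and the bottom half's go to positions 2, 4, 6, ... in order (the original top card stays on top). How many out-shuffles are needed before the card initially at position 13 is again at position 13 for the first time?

Follow position 13 under repeated out-shuffles:
13 → 4 → 7 → 13
It first returns after 3 out-shuffles.

3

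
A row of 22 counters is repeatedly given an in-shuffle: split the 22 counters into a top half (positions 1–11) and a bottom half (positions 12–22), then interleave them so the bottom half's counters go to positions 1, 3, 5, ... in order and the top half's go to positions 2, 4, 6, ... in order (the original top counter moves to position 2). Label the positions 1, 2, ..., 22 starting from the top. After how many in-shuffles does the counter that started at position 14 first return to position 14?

Follow position 14 under repeated in-shuffles:
14 → 5 → 10 → 20 → 17 → 11 → 22 → 21 → 19 → 15 → 7 → 14
It first returns after 11 in-shuffles.

11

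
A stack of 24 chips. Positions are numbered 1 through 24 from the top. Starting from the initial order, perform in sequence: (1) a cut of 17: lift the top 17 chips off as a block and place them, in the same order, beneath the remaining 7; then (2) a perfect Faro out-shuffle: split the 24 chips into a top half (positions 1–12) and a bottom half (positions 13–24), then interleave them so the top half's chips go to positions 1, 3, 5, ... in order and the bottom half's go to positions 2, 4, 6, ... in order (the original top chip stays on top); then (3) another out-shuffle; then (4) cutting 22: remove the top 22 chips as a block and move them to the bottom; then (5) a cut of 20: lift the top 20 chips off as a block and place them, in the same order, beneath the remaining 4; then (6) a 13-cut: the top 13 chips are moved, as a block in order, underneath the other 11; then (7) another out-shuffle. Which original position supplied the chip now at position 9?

Undo the operations in reverse order, starting from position 9:
  undo op 7 (out-shuffle, from top half): 9 ← 5
  undo op 6 (cut 13): 5 ← 18
  undo op 5 (cut 20): 18 ← 14
  undo op 4 (cut 22): 14 ← 12
  undo op 3 (out-shuffle, from bottom half): 12 ← 18
  undo op 2 (out-shuffle, from bottom half): 18 ← 21
  undo op 1 (cut 17): 21 ← 14
So the chip at position 9 came from original position 14.

14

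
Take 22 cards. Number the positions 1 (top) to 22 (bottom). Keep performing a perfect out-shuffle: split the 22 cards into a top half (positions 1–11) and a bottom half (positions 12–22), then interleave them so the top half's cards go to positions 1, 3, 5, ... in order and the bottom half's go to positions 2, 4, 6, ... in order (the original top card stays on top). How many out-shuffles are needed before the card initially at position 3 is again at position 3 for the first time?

Follow position 3 under repeated out-shuffles:
3 → 5 → 9 → 17 → 12 → 2 → 3
It first returns after 6 out-shuffles.

6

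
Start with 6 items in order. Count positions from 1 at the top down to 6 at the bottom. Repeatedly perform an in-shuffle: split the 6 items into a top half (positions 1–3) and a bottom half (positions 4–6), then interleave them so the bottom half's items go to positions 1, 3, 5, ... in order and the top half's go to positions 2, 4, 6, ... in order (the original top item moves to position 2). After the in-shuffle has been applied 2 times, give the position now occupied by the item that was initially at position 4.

Track the item's position through each in-shuffle:
4 → 1 → 2

2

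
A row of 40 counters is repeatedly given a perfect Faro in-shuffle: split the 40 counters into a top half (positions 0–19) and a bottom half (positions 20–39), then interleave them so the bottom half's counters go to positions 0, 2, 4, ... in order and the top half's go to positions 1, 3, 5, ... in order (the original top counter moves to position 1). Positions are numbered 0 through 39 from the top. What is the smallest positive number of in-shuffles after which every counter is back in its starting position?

The in-shuffle permutes the 40 positions with cycle lengths [20, 20].
Every counter is home exactly when every cycle has completed a whole number of laps, i.e. after lcm(20) = 20 in-shuffles.

20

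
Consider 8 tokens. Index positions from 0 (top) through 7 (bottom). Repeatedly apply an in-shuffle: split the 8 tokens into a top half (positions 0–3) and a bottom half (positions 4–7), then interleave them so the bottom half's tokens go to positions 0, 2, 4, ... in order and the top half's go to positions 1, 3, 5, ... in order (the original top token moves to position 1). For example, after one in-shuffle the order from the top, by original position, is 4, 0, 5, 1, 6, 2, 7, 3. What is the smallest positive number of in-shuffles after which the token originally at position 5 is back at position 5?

Follow position 5 under repeated in-shuffles:
5 → 2 → 5
It first returns after 2 in-shuffles.

2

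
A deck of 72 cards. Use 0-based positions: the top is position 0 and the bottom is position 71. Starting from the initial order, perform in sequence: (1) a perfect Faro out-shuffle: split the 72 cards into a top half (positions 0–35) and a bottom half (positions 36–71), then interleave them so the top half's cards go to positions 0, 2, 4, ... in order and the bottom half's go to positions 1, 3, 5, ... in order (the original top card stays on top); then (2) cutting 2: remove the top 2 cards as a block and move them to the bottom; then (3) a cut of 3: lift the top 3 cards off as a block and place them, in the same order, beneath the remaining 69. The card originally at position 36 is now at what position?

68

Track the card from position 36 forward through each operation:
  after op 1 (out-shuffle): 36 → 1
  after op 2 (cut 2): 1 → 71
  after op 3 (cut 3): 71 → 68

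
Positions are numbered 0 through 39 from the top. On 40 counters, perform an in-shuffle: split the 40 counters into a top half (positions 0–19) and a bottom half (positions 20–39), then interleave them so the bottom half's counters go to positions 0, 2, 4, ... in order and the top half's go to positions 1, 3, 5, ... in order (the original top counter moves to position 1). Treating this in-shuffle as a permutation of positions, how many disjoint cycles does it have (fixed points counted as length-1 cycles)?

2

Trace each unvisited position around until it returns:
(0 1 3 7 15 31 ... len 20) (2 5 11 23 6 13 ... len 20)
2 cycles in total.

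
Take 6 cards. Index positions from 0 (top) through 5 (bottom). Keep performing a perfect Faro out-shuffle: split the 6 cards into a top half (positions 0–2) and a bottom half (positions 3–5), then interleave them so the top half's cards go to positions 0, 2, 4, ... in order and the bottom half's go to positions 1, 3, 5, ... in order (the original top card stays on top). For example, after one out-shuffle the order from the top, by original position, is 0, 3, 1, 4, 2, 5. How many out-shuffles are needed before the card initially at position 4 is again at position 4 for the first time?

Follow position 4 under repeated out-shuffles:
4 → 3 → 1 → 2 → 4
It first returns after 4 out-shuffles.

4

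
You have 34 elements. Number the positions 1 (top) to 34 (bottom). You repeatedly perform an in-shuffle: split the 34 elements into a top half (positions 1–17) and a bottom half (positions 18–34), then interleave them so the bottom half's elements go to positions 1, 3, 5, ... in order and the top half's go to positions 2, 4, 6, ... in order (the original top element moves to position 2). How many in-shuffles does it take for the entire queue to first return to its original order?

12

The in-shuffle permutes the 34 positions with cycle lengths [3, 3, 4, 12, 12].
Every element is home exactly when every cycle has completed a whole number of laps, i.e. after lcm(3, 4, 12) = 12 in-shuffles.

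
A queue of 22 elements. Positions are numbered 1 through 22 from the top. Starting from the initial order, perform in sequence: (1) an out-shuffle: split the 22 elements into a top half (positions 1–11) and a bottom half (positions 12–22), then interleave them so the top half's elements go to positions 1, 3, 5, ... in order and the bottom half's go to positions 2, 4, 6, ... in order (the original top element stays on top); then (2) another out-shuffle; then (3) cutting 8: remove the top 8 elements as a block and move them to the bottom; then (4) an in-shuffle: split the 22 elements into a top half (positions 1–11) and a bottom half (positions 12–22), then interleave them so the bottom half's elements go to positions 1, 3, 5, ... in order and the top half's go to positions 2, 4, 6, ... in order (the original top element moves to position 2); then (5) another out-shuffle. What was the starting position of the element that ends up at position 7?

Undo the operations in reverse order, starting from position 7:
  undo op 5 (out-shuffle, from top half): 7 ← 4
  undo op 4 (in-shuffle, from top half): 4 ← 2
  undo op 3 (cut 8): 2 ← 10
  undo op 2 (out-shuffle, from bottom half): 10 ← 16
  undo op 1 (out-shuffle, from bottom half): 16 ← 19
So the element at position 7 came from original position 19.

19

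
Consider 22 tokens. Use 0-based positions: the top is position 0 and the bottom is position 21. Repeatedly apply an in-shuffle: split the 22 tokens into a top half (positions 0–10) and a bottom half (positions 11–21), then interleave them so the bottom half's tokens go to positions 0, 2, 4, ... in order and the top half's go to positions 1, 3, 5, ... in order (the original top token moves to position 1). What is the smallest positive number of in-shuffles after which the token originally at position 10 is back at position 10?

Follow position 10 under repeated in-shuffles:
10 → 21 → 20 → 18 → 14 → 6 → 13 → 4 → 9 → 19 → 16 → 10
It first returns after 11 in-shuffles.

11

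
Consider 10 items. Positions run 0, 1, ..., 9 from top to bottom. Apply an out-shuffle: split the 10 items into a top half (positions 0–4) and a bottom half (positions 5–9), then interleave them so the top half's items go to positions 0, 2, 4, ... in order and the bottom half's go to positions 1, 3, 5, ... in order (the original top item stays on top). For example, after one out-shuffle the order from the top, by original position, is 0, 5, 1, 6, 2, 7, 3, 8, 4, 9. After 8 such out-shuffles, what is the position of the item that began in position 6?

6

Track the item's position through each out-shuffle:
6 → 3 → 6 → 3 → 6 → 3 → 6 → 3 → 6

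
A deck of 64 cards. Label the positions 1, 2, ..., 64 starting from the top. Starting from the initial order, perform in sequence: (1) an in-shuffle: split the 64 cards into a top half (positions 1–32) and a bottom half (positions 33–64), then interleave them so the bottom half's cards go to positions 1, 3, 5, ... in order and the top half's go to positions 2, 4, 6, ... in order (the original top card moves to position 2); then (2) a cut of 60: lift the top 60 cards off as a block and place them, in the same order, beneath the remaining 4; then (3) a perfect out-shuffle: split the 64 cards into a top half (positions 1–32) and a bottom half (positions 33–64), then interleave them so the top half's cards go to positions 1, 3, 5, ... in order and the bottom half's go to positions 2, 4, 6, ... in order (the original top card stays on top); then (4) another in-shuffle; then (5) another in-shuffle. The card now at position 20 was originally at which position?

Undo the operations in reverse order, starting from position 20:
  undo op 5 (in-shuffle, from top half): 20 ← 10
  undo op 4 (in-shuffle, from top half): 10 ← 5
  undo op 3 (out-shuffle, from top half): 5 ← 3
  undo op 2 (cut 60): 3 ← 63
  undo op 1 (in-shuffle, from bottom half): 63 ← 64
So the card at position 20 came from original position 64.

64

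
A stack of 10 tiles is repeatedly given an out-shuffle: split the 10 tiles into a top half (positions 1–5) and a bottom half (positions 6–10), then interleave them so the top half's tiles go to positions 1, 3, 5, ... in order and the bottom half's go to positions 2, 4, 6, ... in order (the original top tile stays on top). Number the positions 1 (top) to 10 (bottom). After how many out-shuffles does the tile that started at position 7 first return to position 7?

2

Follow position 7 under repeated out-shuffles:
7 → 4 → 7
It first returns after 2 out-shuffles.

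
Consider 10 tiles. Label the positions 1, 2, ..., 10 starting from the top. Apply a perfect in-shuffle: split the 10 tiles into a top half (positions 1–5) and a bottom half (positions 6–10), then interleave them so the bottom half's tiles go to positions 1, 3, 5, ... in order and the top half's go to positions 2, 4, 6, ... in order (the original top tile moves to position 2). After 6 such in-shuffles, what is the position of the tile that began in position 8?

Track the tile's position through each in-shuffle:
8 → 5 → 10 → 9 → 7 → 3 → 6

6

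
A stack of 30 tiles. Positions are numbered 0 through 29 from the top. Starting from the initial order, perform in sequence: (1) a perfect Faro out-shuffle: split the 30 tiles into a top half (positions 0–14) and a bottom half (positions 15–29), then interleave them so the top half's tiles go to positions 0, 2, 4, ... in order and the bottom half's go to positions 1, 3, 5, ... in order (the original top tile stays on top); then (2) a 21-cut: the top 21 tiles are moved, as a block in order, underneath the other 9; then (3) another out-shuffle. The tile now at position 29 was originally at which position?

10

Undo the operations in reverse order, starting from position 29:
  undo op 3 (out-shuffle, from bottom half): 29 ← 29
  undo op 2 (cut 21): 29 ← 20
  undo op 1 (out-shuffle, from top half): 20 ← 10
So the tile at position 29 came from original position 10.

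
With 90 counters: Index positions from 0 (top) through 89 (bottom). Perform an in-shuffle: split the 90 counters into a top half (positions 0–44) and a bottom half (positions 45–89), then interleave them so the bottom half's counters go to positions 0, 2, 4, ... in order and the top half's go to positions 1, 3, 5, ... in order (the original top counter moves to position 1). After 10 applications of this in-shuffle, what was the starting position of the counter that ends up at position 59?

Work backwards from position 59, undoing one in-shuffle at a time:
59 ← 29 ← 14 ← 52 ← 71 ← 35 ← 17 ← 8 ← 49 ← 24 ← 57
So the counter now at position 59 started at position 57.

57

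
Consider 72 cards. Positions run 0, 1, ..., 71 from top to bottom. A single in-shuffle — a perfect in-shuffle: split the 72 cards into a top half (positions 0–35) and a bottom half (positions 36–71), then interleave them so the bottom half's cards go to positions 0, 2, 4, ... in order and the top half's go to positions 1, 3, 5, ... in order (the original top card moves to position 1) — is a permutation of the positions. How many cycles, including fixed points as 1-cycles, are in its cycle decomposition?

8

Trace each unvisited position around until it returns:
(0 1 3 7 15 31 63 54 36) (2 5 11 23 47 22 45 18 37) (4 9 19 39 6 13 27 55 38) (8 17 35 71 70 68 64 56 40) (10 21 43 14 29 59 46 20 41) (12 25 51 30 61 50 28 57 42) (16 33 67 62 52 32 65 58 44) (24 49 26 53 34 69 66 60 48)
8 cycles in total.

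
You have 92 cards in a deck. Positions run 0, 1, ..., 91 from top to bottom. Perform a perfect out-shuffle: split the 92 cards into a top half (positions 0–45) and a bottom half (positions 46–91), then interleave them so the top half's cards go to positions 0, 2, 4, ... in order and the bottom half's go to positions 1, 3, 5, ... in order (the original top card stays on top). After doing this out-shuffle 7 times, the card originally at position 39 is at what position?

78

Track the card's position through each out-shuffle:
39 → 78 → 65 → 39 → 78 → 65 → 39 → 78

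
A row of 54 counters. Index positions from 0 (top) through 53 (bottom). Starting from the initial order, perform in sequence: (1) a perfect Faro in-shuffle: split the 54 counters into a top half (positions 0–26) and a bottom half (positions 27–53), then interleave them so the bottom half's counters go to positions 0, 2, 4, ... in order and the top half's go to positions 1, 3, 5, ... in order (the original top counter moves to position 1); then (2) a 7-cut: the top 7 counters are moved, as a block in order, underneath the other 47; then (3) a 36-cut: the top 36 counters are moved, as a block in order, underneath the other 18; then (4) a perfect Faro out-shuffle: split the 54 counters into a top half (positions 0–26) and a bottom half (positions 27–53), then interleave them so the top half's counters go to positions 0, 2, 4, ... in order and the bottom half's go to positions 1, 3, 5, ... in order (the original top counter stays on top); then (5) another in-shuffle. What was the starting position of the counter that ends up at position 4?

42

Undo the operations in reverse order, starting from position 4:
  undo op 5 (in-shuffle, from bottom half): 4 ← 29
  undo op 4 (out-shuffle, from bottom half): 29 ← 41
  undo op 3 (cut 36): 41 ← 23
  undo op 2 (cut 7): 23 ← 30
  undo op 1 (in-shuffle, from bottom half): 30 ← 42
So the counter at position 4 came from original position 42.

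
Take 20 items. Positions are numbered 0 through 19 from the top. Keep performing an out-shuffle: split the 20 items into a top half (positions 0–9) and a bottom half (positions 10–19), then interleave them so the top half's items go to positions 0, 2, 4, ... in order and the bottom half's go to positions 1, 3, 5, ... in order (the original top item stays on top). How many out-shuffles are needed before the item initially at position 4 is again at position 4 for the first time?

18

Follow position 4 under repeated out-shuffles:
4 → 8 → 16 → 13 → 7 → 14 → 9 → 18 → 17 → 15 → 11 → 3 → 6 → 12 → 5 → 10 → 1 → 2 → 4
It first returns after 18 out-shuffles.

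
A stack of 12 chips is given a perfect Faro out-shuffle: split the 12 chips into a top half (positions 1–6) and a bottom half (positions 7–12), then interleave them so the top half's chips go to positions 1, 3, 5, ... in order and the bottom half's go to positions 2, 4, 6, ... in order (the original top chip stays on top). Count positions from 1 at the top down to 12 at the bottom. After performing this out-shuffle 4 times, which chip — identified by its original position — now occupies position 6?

Work backwards from position 6, undoing one out-shuffle at a time:
6 ← 9 ← 5 ← 3 ← 2
So the chip now at position 6 started at position 2.

2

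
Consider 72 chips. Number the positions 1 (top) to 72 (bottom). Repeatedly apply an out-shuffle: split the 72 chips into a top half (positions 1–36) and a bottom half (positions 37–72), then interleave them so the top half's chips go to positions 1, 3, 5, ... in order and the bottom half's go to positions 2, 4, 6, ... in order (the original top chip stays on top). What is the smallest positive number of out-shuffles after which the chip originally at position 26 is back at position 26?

Follow position 26 under repeated out-shuffles:
26 → 51 → 30 → 59 → 46 → 20 → 39 → 6 → ... → 26 (length 35)
It first returns after 35 out-shuffles.

35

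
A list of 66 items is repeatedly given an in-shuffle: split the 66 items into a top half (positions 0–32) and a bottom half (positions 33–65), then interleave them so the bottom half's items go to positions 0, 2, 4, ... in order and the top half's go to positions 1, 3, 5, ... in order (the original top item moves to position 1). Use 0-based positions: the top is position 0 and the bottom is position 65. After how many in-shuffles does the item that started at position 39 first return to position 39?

Follow position 39 under repeated in-shuffles:
39 → 12 → 25 → 51 → 36 → 6 → 13 → 27 → ... → 39 (length 66)
It first returns after 66 in-shuffles.

66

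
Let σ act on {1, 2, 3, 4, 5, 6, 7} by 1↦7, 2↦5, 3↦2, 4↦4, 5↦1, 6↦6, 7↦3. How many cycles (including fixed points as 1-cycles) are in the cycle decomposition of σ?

Cycle decomposition: (1 7 3 2 5) (4) (6).
3 cycles.

3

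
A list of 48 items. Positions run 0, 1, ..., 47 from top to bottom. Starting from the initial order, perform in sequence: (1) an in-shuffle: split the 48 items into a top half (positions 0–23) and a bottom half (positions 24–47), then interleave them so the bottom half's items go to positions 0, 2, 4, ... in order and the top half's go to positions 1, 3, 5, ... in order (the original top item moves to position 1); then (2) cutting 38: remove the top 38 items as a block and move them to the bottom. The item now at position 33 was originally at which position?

11

Undo the operations in reverse order, starting from position 33:
  undo op 2 (cut 38): 33 ← 23
  undo op 1 (in-shuffle, from top half): 23 ← 11
So the item at position 33 came from original position 11.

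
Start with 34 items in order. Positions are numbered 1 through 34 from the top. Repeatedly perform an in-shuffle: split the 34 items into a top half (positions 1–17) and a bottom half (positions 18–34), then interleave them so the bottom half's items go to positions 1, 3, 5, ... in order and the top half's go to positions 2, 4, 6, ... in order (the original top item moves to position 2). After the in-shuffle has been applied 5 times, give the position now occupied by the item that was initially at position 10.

5

Track the item's position through each in-shuffle:
10 → 20 → 5 → 10 → 20 → 5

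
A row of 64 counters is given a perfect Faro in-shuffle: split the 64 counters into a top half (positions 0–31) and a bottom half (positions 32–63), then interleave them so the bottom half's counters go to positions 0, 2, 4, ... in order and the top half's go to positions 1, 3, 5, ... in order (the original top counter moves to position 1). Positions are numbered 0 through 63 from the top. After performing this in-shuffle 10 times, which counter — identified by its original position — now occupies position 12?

51

Work backwards from position 12, undoing one in-shuffle at a time:
12 ← 38 ← 51 ← 25 ← 12 ← 38 ← 51 ← 25 ← 12 ← 38 ← 51
So the counter now at position 12 started at position 51.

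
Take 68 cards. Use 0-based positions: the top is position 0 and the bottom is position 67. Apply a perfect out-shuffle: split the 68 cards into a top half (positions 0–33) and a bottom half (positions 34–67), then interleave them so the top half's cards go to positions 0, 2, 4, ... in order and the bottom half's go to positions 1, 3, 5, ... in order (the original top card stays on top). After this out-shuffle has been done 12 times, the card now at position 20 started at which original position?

32

Work backwards from position 20, undoing one out-shuffle at a time:
20 ← 10 ← 5 ← 36 ← 18 ← 9 ← 38 ← 19 ← 43 ← 55 ← 61 ← 64 ← 32
So the card now at position 20 started at position 32.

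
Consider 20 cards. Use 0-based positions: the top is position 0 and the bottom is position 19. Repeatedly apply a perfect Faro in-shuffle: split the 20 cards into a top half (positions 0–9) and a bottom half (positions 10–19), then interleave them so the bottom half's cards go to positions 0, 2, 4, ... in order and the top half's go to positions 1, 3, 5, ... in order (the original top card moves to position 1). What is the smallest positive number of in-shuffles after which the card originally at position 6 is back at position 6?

Follow position 6 under repeated in-shuffles:
6 → 13 → 6
It first returns after 2 in-shuffles.

2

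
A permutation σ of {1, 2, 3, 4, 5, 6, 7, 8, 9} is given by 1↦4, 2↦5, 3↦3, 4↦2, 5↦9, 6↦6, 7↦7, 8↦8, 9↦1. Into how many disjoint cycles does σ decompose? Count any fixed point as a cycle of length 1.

5

Cycle decomposition: (1 4 2 5 9) (3) (6) (7) (8).
5 cycles.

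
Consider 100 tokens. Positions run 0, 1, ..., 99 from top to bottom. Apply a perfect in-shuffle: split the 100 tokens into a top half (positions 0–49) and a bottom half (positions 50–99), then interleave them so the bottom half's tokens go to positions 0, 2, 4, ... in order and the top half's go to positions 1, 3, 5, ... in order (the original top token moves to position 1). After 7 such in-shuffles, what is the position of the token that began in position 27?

48

Track the token's position through each in-shuffle:
27 → 55 → 10 → 21 → 43 → 87 → 74 → 48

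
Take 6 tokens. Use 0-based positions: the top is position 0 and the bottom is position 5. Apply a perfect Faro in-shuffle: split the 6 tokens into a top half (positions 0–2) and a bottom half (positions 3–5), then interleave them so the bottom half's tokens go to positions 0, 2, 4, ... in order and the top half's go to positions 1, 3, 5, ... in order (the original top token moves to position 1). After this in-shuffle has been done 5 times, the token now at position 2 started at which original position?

Work backwards from position 2, undoing one in-shuffle at a time:
2 ← 4 ← 5 ← 2 ← 4 ← 5
So the token now at position 2 started at position 5.

5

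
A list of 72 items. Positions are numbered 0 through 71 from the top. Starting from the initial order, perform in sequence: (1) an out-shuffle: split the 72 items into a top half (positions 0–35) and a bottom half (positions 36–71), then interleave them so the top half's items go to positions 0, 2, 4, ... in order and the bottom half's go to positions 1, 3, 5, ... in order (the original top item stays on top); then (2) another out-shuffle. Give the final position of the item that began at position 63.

39

Track the item from position 63 forward through each operation:
  after op 1 (out-shuffle): 63 → 55
  after op 2 (out-shuffle): 55 → 39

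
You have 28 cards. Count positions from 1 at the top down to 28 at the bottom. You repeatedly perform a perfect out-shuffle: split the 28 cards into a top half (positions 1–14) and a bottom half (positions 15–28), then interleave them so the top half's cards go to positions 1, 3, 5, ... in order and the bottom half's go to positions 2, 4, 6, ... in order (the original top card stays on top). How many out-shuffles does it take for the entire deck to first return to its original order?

The out-shuffle permutes the 28 positions with cycle lengths [1, 1, 2, 6, 18].
Every card is home exactly when every cycle has completed a whole number of laps, i.e. after lcm(1, 2, 6, 18) = 18 out-shuffles.

18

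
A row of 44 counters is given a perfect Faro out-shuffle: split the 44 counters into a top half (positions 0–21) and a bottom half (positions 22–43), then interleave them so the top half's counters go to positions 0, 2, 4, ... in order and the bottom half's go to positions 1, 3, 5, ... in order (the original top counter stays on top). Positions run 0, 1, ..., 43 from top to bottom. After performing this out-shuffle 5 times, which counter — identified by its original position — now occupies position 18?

14

Work backwards from position 18, undoing one out-shuffle at a time:
18 ← 9 ← 26 ← 13 ← 28 ← 14
So the counter now at position 18 started at position 14.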